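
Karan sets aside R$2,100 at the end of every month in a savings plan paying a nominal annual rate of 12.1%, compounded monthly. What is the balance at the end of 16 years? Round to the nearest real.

R$1,221,283

Periodic rate i = 0.121/12 = 0.0100833; n = 16 × 12 = 192 periods.
FV = PMT · [(1+i)^n − 1] / i = 2100 · 581.563312 = 1,221,282.9554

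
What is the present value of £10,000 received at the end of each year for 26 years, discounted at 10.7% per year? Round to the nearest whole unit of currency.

PV = PMT · [1 − (1+i)^(−n)] / i = 10000 · 8.680861 = 86,808.6110

£86,809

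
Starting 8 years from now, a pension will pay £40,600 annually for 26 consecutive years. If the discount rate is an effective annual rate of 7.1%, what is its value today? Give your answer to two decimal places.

£294,327.94

PV at t=7 (ordinary 26-year annuity): 40600 × a(26|0.071) = 40600 × 11.717414 = 475,726.9905
PV₀ = 475,726.9905 / (1+0.071)^7 = 475,726.9905 / 1.616316 = 294,327.9436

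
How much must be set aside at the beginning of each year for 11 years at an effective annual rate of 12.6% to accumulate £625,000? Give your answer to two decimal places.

PMT = 625000 / ( [(1+0.126)^11 − 1] / 0.126 × (1+i) ) = 625000 / 24.031305 = 26,007.7425

£26,007.74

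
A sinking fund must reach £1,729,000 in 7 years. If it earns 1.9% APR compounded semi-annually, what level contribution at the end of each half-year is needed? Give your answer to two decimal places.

£116,054.09

Periodic rate i = 0.019/2 = 0.0095; n = 7 × 2 = 14 periods.
FV-annuity factor = 14.898226; PMT = 1.729e+06 / 14.898226 = 116,054.0877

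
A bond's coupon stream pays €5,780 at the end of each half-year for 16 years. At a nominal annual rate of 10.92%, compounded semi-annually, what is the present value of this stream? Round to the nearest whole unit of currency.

With 2 periods per year: i = 0.0546, n = 32.
PV = PMT · [1 − (1+i)^(−n)] / i = 5780 · 14.973077 = 86,544.3853

€86,544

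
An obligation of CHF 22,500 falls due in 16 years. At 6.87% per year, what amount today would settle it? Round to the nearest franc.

PV = 22,500 / (1 + 0.0687)^16 = 22,500 / 2.895296 = 7,771.2265

CHF 7,771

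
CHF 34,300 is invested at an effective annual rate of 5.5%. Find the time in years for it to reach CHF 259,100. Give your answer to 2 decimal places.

(1+i)^n = 259100/34300 = 7.55394, so n = ln 7.55394 / ln 1.055 = 37.7669 years

37.77 years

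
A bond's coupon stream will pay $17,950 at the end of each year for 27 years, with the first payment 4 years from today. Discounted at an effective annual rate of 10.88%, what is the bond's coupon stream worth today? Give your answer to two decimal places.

$113,580.67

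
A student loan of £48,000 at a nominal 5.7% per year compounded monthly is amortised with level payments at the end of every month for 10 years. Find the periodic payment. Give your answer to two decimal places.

i = 0.057/12 = 0.00475 per month; n = 10·12 = 120.
Annuity-PV factor = 91.307554; PMT = 48000 / 91.307554 = 525.6958

£525.70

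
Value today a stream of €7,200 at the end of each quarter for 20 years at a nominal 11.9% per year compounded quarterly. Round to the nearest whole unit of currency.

€218,827

i = 0.119/4 = 0.02975 per quarter; n = 20·4 = 80.
Annuity factor a(80|0.02975) = 30.392607; PV = 7200 × 30.392607 = 218,826.7679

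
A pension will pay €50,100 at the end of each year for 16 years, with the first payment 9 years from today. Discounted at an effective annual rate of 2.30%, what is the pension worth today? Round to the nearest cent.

€553,851.25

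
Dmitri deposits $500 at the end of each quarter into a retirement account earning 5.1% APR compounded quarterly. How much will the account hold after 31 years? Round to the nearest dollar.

Periodic rate i = 0.051/4 = 0.01275; n = 31 × 4 = 124 periods.
Accumulation factor s(124|0.01275) = 298.940082; FV = 500 × 298.940082 = 149,470.0408

$149,470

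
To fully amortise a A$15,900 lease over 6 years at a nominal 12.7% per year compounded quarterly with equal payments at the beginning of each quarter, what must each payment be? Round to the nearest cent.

A$927.20

Periodic rate i = 0.127/4 = 0.03175; n = 6 × 4 = 24 periods.
PMT = 15900 / ( [1 − (1+0.03175)^(−24)] / 0.03175 × (1+i) ) = 15900 / 17.148364 = 927.2022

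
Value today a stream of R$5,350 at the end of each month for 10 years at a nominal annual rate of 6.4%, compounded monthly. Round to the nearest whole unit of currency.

Periodic rate i = 0.064/12 = 0.00533333; n = 10 × 12 = 120 periods.
Annuity factor a(120|0.00533333) = 88.464391; PV = 5350 × 88.464391 = 473,284.4941

R$473,284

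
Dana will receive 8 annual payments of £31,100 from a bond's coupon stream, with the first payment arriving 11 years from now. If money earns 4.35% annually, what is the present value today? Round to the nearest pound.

Value one period before first payment (t=10): 31100 × [1 − (1+0.0435)^(−8)] / 0.0435 = 31100 × 6.636497 = 206,395.0508
PV₀ = 206,395.0508 / (1+0.0435)^10 = 206,395.0508 / 1.530821 = 134,826.3399

£134,826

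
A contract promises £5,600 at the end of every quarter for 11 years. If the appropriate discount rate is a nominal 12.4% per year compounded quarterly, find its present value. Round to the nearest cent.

£133,499.14

Periodic rate i = 0.124/4 = 0.031; n = 11 × 4 = 44 periods.
Annuity factor a(44|0.031) = 23.839132; PV = 5600 × 23.839132 = 133,499.1386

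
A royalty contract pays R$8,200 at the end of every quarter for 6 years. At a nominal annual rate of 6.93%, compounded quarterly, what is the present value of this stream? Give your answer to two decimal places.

i = 0.0693/4 = 0.017325 per quarter; n = 6·4 = 24.
PV = 8200 × [1 − (1+0.017325)^(−24)] / 0.017325 = 8200 × 19.499806 = 159,898.4066

R$159,898.41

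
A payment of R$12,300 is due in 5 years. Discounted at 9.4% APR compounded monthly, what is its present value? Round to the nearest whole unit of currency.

R$7,702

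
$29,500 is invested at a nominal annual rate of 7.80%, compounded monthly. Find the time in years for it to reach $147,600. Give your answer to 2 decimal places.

20.71 years

Periodic rate i = 0.078/12 = 0.0065.
n = ln(147600/29500) / ln(1+0.0065) = ln(5.00339) / 0.006479 = 248.5143 months
= 248.5143/12 years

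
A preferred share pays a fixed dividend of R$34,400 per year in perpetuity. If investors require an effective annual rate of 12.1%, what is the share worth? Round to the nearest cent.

R$284,297.52

PV = C/r = 34400/0.121 = 284,297.5207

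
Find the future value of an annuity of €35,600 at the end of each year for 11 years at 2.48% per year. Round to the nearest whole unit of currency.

€443,957

FV = 35600 × [(1+0.0248)^11 − 1] / 0.0248 = 35600 × 12.470694 = 443,956.7157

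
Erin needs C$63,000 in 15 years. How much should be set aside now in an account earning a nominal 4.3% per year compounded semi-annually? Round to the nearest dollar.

Periodic rate i = 0.043/2 = 0.0215; n = 15 × 2 = 30 periods.
Discount factor = (1+0.0215)^(−30) = 0.528261; PV = 63,000 × 0.528261 = 33,280.4677

C$33,280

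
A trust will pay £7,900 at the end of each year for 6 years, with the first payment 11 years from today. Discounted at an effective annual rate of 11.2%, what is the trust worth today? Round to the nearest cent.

PV at t=10 (ordinary 6-year annuity): 7900 × a(6|0.112) = 7900 × 4.206275 = 33,229.5718
Discount back 10 years: 33,229.5718 × (1+0.112)^(−10) = 33,229.5718 × 0.345901 = 11,494.1503

£11,494.15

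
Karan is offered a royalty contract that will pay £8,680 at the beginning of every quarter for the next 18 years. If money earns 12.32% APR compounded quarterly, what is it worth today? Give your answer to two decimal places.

£257,795.31

With 4 periods per year: i = 0.0308, n = 72.
Annuity factor a(72|0.0308) × (1+i) = 29.699920; PV = 8680 × 29.699920 = 257,795.3089
Payments are at the start of each period, so multiply by (1+i).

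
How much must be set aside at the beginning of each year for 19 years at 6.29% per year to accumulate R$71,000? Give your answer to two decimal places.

FV-annuity factor × (1+i) = 36.953210; PMT = 71000 / 36.953210 = 1,921.3486

R$1,921.35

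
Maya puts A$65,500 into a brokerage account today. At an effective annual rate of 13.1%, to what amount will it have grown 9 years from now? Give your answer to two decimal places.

65,500 × (1+0.131)^9 = 65,500 × 3.028053 = 198,337.4587

A$198,337.46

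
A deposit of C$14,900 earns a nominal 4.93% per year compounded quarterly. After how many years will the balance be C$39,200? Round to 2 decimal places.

Periodic rate i = 0.0493/4 = 0.012325.
(1+i)^n = 39200/14900 = 2.63087, so n = ln 2.63087 / ln 1.01232 = 78.9667 quarters
= 78.9667/4 years

19.74 years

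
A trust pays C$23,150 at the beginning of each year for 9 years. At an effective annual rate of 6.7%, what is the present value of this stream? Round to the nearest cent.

Annuity factor a(9|0.067) × (1+i) = 7.041347; PV = 23150 × 7.041347 = 163,007.1762
(annuity-due: payments at period start, so ×(1+i).)

C$163,007.18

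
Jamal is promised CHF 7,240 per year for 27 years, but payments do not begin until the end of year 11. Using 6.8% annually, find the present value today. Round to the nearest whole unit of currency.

PV at t=10 (ordinary 27-year annuity): 7240 × a(27|0.068) = 7240 × 12.216640 = 88,448.4702
PV₀ = 88,448.4702 / (1+0.068)^10 = 88,448.4702 / 1.930690 = 45,811.8467

CHF 45,812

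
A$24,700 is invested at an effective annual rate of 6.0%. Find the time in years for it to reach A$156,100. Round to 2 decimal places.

31.64 years

(1+i)^n = 156100/24700 = 6.31984, so n = ln 6.31984 / ln 1.06 = 31.6411 years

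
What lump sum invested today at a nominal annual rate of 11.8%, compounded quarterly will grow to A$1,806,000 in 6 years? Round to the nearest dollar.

Periodic rate i = 0.118/4 = 0.0295; n = 6 × 4 = 24 periods.
Discount factor = (1+0.0295)^(−24) = 0.497700; PV = 1,806,000 × 0.497700 = 898,846.0683

A$898,846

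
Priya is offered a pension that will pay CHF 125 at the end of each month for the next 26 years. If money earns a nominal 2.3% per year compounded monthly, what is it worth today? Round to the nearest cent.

CHF 29,333.14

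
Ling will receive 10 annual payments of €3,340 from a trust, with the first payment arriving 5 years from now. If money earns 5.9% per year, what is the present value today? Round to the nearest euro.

PV at t=4 (ordinary 10-year annuity): 3340 × a(10|0.059) = 3340 × 7.395083 = 24,699.5780
PV₀ = 24,699.5780 / (1+0.059)^4 = 24,699.5780 / 1.257720 = 19,638.3815

€19,638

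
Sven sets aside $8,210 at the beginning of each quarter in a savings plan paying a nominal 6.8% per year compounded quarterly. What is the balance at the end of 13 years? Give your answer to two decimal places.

$688,910.59

Periodic rate i = 0.068/4 = 0.017; n = 13 × 4 = 52 periods.
FV = 8210 × [(1+0.017)^52 − 1] / 0.017 × (1+i) = 8210 × 83.911156 = 688,910.5928
Payments are at the start of each period, so multiply by (1+i).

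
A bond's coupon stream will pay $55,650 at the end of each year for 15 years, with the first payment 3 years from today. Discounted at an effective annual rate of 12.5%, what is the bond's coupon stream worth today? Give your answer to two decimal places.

$291,650.81

Value one period before first payment (t=2): 55650 × [1 − (1+0.125)^(−15)] / 0.125 = 55650 × 6.632894 = 369,120.5579
PV₀ = 369,120.5579 / (1+0.125)^2 = 369,120.5579 / 1.265625 = 291,650.8112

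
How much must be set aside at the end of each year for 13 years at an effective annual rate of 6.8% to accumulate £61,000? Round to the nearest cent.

FV-annuity factor = 19.881474; PMT = 61000 / 19.881474 = 3,068.1829

£3,068.18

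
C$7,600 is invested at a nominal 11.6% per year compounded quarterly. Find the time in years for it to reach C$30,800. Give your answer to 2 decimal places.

12.24 years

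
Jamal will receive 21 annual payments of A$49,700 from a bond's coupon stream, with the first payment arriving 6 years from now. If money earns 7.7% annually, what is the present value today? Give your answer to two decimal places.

A$351,626.10

PV at t=5 (ordinary 21-year annuity): 49700 × a(21|0.077) = 49700 × 10.251873 = 509,518.1048
PV₀ = 509,518.1048 / (1+0.077)^5 = 509,518.1048 / 1.449034 = 351,626.1001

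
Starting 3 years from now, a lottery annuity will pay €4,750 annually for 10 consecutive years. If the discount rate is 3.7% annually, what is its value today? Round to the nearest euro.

PV at t=2 (ordinary 10-year annuity): 4750 × a(10|0.037) = 4750 × 8.233395 = 39,108.6277
PV₀ = 39,108.6277 / (1+0.037)^2 = 39,108.6277 / 1.075369 = 36,367.6354

€36,368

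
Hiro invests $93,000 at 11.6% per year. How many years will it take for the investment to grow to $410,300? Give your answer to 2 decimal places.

13.52 years

n = ln(410300/93000) / ln(1+0.116) = ln(4.41183) / 0.109751 = 13.5242 years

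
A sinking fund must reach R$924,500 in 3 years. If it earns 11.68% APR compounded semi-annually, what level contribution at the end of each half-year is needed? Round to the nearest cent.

R$133,073.87

i = 0.1168/2 = 0.0584 per half-year; n = 3·2 = 6.
FV-annuity factor = 6.947269; PMT = 924500 / 6.947269 = 133,073.8679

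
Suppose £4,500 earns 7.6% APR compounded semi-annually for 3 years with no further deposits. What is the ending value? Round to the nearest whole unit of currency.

With 2 periods per year: i = 0.038, n = 6.
4,500 × (1+0.038)^6 = 4,500 × 1.250789 = 5,628.5514

£5,629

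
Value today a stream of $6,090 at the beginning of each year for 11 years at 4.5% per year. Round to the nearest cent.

$54,278.45

PV = 6090 × [1 − (1+0.045)^(−11)] / 0.045 × (1+i) = 6090 × 8.912718 = 54,278.4537
Payments are at the start of each period, so multiply by (1+i).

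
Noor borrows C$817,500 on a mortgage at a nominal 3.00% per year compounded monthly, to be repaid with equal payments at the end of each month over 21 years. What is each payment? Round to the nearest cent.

C$4,376.44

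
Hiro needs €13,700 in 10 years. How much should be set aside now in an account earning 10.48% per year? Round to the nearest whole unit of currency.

€5,057

Discount factor = (1+0.1048)^(−10) = 0.369116; PV = 13,700 × 0.369116 = 5,056.8947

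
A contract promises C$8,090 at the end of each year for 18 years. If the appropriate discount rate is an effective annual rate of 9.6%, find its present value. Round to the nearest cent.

C$68,086.78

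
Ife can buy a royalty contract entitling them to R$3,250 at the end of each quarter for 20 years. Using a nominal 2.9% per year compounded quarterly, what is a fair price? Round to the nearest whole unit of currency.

i = 0.029/4 = 0.00725 per quarter; n = 20·4 = 80.
Annuity factor a(80|0.00725) = 60.541914; PV = 3250 × 60.541914 = 196,761.2219

R$196,761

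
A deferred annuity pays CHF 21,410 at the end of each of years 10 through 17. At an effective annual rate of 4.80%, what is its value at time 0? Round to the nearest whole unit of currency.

PV at t=9 (ordinary 8-year annuity): 21410 × a(8|0.048) = 21410 × 6.515790 = 139,503.0673
PV₀ = 139,503.0673 / (1+0.048)^9 = 139,503.0673 / 1.524936 = 91,481.2758

CHF 91,481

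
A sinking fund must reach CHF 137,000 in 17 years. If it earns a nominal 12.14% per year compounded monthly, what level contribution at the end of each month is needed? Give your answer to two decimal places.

CHF 203.98

i = 0.1214/12 = 0.0101167 per month; n = 17·12 = 204.
FV-annuity factor = 671.623845; PMT = 137000 / 671.623845 = 203.9832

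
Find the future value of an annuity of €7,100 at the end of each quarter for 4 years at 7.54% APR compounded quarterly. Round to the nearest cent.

i = 0.0754/4 = 0.01885 per quarter; n = 4·4 = 16.
Accumulation factor s(16|0.01885) = 18.473742; FV = 7100 × 18.473742 = 131,163.5661

€131,163.57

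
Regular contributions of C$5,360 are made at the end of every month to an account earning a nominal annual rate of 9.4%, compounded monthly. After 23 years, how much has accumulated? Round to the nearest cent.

With 12 periods per year: i = 0.00783333, n = 276.
Accumulation factor s(276|0.00783333) = 972.206033; FV = 5360 × 972.206033 = 5,211,024.3345

C$5,211,024.33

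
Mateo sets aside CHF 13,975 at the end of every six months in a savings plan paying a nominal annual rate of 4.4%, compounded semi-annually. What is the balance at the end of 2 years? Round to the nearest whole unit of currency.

CHF 57,772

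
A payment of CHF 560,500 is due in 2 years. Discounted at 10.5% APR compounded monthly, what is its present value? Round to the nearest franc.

Periodic rate i = 0.105/12 = 0.00875; n = 2 × 12 = 24 periods.
PV = 560,500 / (1 + 0.00875)^24 = 560,500 / 1.232552 = 454,747.6583

CHF 454,748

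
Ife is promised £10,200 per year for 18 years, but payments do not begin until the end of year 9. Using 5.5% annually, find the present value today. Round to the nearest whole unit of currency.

£74,745

PV at t=8 (ordinary 18-year annuity): 10200 × a(18|0.055) = 10200 × 11.246074 = 114,709.9595
Discount back 8 years: 114,709.9595 × (1+0.055)^(−8) = 114,709.9595 × 0.651599 = 74,744.8801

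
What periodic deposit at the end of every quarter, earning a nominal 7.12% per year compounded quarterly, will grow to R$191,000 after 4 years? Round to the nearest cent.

With 4 periods per year: i = 0.0178, n = 16.
PMT = 191000 / ( [(1+0.0178)^16 − 1] / 0.0178 ) = 191000 / 18.324148 = 10,423.4042

R$10,423.40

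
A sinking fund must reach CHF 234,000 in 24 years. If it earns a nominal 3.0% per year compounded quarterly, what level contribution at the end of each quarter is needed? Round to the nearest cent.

Periodic rate i = 0.03/4 = 0.0075; n = 24 × 4 = 96 periods.
PMT = 234000 / ( [(1+0.0075)^96 − 1] / 0.0075 ) = 234000 / 139.856164 = 1,673.1476

CHF 1,673.15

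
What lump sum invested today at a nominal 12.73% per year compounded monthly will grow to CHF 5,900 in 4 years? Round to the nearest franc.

With 12 periods per year: i = 0.0106083, n = 48.
PV = FV·(1+i)^(−n) = 5,900 × 0.602590 = 3,555.2816

CHF 3,555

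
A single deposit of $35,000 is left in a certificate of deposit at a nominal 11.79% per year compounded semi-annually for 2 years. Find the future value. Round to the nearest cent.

i = 0.1179/2 = 0.05895 per half-year; n = 2·2 = 4.
FV = 35,000 × (1 + 0.05895)^4 = 44,011.8742

$44,011.87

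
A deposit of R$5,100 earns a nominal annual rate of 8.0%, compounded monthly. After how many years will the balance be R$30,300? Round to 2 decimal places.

Periodic rate i = 0.08/12 = 0.00666667.
(1+i)^n = 30300/5100 = 5.94118, so n = ln 5.94118 / ln 1.00667 = 268.1760 months
= 268.1760/12 years

22.35 years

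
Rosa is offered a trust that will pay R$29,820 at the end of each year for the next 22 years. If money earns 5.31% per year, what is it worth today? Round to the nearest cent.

R$381,661.01

Annuity factor a(22|0.0531) = 12.798827; PV = 29820 × 12.798827 = 381,661.0117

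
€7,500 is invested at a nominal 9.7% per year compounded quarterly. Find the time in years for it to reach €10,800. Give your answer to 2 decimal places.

3.80 years

Periodic rate i = 0.097/4 = 0.02425.
n = ln(10800/7500) / ln(1+0.02425) = ln(1.44000) / 0.023961 = 15.2184 quarters
= 15.2184/4 years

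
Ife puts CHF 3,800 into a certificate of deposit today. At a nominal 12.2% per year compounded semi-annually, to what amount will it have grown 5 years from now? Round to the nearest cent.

CHF 6,869.69

With 2 periods per year: i = 0.061, n = 10.
FV = PV·(1+i)^n = 3,800 × 1.807814 = 6,869.6947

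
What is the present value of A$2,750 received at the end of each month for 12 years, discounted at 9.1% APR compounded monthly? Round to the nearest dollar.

With 12 periods per year: i = 0.00758333, n = 144.
Annuity factor a(144|0.00758333) = 87.437812; PV = 2750 × 87.437812 = 240,453.9840

A$240,454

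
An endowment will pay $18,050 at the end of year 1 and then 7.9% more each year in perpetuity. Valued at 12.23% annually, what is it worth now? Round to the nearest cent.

$416,859.12

PV = PMT / (i − g) = 18050 / (0.1223 − 0.079) = 18050 / 0.043300 = 416,859.1224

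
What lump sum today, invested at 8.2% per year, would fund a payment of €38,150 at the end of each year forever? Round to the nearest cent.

€465,243.90

PV = PMT / i = 38150 / 0.082 = 465,243.9024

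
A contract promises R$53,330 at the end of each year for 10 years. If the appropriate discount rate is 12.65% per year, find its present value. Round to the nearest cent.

PV = PMT · [1 − (1+i)^(−n)] / i = 53330 · 5.503003 = 293,475.1378

R$293,475.14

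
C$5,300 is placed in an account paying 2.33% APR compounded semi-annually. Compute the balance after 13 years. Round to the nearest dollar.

C$7,162

Periodic rate i = 0.0233/2 = 0.01165; n = 13 × 2 = 26 periods.
FV = PV·(1+i)^n = 5,300 × 1.351411 = 7,162.4780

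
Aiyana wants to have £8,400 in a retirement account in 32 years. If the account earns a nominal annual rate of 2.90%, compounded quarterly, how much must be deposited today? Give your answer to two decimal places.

£3,332.02

i = 0.029/4 = 0.00725 per quarter; n = 32·4 = 128.
PV = FV·(1+i)^(−n) = 8,400 × 0.396669 = 3,332.0227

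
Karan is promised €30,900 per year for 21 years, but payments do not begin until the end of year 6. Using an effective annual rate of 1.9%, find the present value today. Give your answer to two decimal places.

PV at t=5 (ordinary 21-year annuity): 30900 × a(21|0.019) = 30900 × 17.183840 = 530,980.6656
Discount back 5 years: 530,980.6656 × (1+0.019)^(−5) = 530,980.6656 × 0.910184 = 483,289.9760

€483,289.98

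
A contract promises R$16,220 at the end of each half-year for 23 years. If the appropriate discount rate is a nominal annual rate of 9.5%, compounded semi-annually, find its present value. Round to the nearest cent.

Periodic rate i = 0.095/2 = 0.0475; n = 23 × 2 = 46 periods.
PV = 16220 × [1 − (1+0.0475)^(−46)] / 0.0475 = 16220 × 18.562508 = 301,083.8766

R$301,083.88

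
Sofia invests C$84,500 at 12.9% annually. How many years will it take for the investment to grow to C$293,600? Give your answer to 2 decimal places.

n = ln(293600/84500) / ln(1+0.129) = ln(3.47456) / 0.121332 = 10.2649 years

10.26 years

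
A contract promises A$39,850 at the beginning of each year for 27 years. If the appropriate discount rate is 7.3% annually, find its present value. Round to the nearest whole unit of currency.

A$498,340

Annuity factor a(27|0.073) × (1+i) = 12.505399; PV = 39850 × 12.505399 = 498,340.1570
(Beginning-of-period payments → annuity-due factor ×(1+i).)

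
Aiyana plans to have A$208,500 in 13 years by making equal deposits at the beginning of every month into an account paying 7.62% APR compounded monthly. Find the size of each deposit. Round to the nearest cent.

Periodic rate i = 0.0762/12 = 0.00635; n = 13 × 12 = 156 periods.
PMT = 208500 / ( [(1+0.00635)^156 − 1] / 0.00635 × (1+i) ) = 208500 / 266.948861 = 781.0485

A$781.05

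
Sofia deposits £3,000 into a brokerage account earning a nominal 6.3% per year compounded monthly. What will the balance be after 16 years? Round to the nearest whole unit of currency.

With 12 periods per year: i = 0.00525, n = 192.
3,000 × (1+0.00525)^192 = 3,000 × 2.732900 = 8,198.6992

£8,199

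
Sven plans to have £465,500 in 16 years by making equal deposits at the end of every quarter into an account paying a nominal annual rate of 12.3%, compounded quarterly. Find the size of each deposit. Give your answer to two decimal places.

i = 0.123/4 = 0.03075 per quarter; n = 16·4 = 64.
PMT = 465500 / ( [(1+0.03075)^64 − 1] / 0.03075 ) = 465500 / 193.407053 = 2,406.8409

£2,406.84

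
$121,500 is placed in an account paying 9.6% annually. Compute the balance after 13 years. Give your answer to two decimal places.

$400,049.27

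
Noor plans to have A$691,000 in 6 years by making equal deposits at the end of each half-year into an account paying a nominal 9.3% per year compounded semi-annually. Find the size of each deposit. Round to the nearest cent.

A$44,299.48

Periodic rate i = 0.093/2 = 0.0465; n = 6 × 2 = 12 periods.
PMT = 691000 / ( [(1+0.0465)^12 − 1] / 0.0465 ) = 691000 / 15.598377 = 44,299.4819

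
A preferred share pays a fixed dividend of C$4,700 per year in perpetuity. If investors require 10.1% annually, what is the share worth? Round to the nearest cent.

C$46,534.65

PV = C/r = 4700/0.101 = 46,534.6535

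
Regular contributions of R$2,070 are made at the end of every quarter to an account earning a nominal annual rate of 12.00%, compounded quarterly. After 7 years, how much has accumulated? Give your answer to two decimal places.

Periodic rate i = 0.12/4 = 0.03; n = 7 × 4 = 28 periods.
Accumulation factor s(28|0.03) = 42.930923; FV = 2070 × 42.930923 = 88,867.0096

R$88,867.01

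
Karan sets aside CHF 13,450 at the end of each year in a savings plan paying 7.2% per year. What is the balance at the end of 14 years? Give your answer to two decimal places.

FV = PMT · [(1+i)^n − 1] / i = 13450 · 22.872719 = 307,638.0707

CHF 307,638.07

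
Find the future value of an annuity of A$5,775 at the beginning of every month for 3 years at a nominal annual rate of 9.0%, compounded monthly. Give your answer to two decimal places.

A$239,439.36

With 12 periods per year: i = 0.0075, n = 36.
Accumulation factor s(36|0.0075) × (1+i) = 41.461361; FV = 5775 × 41.461361 = 239,439.3626
(annuity-due: payments at period start, so ×(1+i).)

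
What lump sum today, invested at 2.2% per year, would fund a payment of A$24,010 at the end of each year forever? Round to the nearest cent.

PV = C/r = 24010/0.022 = 1,091,363.6364

A$1,091,363.64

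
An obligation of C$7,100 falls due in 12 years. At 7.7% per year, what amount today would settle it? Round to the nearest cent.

C$2,915.21

PV = FV·(1+i)^(−n) = 7,100 × 0.410593 = 2,915.2104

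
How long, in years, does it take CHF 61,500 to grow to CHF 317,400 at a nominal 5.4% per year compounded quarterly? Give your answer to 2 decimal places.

30.60 years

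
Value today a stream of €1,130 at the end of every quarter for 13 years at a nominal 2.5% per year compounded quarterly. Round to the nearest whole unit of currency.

€50,035

Periodic rate i = 0.025/4 = 0.00625; n = 13 × 4 = 52 periods.
Annuity factor a(52|0.00625) = 44.278641; PV = 1130 × 44.278641 = 50,034.8638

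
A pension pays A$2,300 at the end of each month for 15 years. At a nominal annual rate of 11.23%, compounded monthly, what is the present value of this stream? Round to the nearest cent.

A$199,812.14

With 12 periods per year: i = 0.00935833, n = 180.
PV = PMT · [1 − (1+i)^(−n)] / i = 2300 · 86.874845 = 199,812.1444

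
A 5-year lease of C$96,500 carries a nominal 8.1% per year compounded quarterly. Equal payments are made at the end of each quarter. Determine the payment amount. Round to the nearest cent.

Periodic rate i = 0.081/4 = 0.02025; n = 5 × 4 = 20 periods.
PMT = 96500 / ( [1 − (1+0.02025)^(−20)] / 0.02025 ) = 96500 / 16.312053 = 5,915.8710

C$5,915.87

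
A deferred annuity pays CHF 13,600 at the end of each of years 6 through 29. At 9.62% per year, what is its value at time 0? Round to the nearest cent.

Value one period before first payment (t=5): 13600 × [1 − (1+0.0962)^(−24)] / 0.0962 = 13600 × 9.248258 = 125,776.3043
Discount back 5 years: 125,776.3043 × (1+0.0962)^(−5) = 125,776.3043 × 0.631758 = 79,460.2342

CHF 79,460.23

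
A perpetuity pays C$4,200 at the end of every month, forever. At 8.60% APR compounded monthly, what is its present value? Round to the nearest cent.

C$586,046.51

Periodic rate i = 0.086/12 = 0.00716667.
PV = PMT / i = 4200 / 0.00716667 = 586,046.5116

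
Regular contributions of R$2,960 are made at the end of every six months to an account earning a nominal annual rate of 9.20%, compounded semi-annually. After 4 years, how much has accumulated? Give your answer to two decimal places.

R$27,864.16

i = 0.092/2 = 0.046 per half-year; n = 4·2 = 8.
FV = PMT · [(1+i)^n − 1] / i = 2960 · 9.413566 = 27,864.1557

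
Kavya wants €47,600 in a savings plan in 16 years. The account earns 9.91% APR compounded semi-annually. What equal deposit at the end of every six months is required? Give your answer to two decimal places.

€637.45

With 2 periods per year: i = 0.04955, n = 32.
PMT = 47600 / ( [(1+0.04955)^32 − 1] / 0.04955 ) = 47600 / 74.672572 = 637.4496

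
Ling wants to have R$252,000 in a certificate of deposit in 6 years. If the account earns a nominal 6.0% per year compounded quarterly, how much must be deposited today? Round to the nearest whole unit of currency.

i = 0.06/4 = 0.015 per quarter; n = 6·4 = 24.
Discount factor = (1+0.015)^(−24) = 0.699544; PV = 252,000 × 0.699544 = 176,285.0677

R$176,285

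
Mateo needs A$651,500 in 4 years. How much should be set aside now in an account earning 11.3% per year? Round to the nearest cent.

A$424,554.81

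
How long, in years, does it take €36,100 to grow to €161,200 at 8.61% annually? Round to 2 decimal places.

18.12 years

(1+i)^n = 161200/36100 = 4.46537, so n = ln 4.46537 / ln 1.0861 = 18.1171 years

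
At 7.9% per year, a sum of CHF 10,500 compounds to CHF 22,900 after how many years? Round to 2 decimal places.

n = ln(22900/10500) / ln(1+0.079) = ln(2.18095) / 0.076035 = 10.2553 years

10.26 years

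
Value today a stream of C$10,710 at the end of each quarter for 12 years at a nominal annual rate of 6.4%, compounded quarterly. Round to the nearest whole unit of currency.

With 4 periods per year: i = 0.016, n = 48.
Annuity factor a(48|0.016) = 33.326937; PV = 10710 × 33.326937 = 356,931.4910

C$356,931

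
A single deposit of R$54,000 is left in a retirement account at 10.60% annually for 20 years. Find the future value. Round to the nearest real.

R$405,038

54,000 × (1+0.106)^20 = 54,000 × 7.500713 = 405,038.4936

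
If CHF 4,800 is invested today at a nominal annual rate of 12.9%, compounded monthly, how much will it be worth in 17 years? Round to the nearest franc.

i = 0.129/12 = 0.01075 per month; n = 17·12 = 204.
FV = PV·(1+i)^n = 4,800 × 8.857782 = 42,517.3549

CHF 42,517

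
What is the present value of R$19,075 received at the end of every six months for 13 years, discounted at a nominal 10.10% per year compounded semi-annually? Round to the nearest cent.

R$272,798.57

With 2 periods per year: i = 0.0505, n = 26.
PV = PMT · [1 − (1+i)^(−n)] / i = 19075 · 14.301366 = 272,798.5658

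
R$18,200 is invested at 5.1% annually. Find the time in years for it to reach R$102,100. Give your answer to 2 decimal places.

34.67 years

(1+i)^n = 102100/18200 = 5.60989, so n = ln 5.60989 / ln 1.051 = 34.6695 years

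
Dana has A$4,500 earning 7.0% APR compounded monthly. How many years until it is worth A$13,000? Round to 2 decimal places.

15.20 years

Periodic rate i = 0.07/12 = 0.00583333.
(1+i)^n = 13000/4500 = 2.88889, so n = ln 2.88889 / ln 1.00583 = 182.3937 months
= 182.3937/12 years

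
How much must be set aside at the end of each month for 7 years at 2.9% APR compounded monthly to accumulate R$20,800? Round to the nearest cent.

R$223.63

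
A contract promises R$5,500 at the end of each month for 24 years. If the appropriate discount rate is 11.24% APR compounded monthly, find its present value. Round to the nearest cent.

R$547,131.69

i = 0.1124/12 = 0.00936667 per month; n = 24·12 = 288.
PV = 5500 × [1 − (1+0.00936667)^(−288)] / 0.00936667 = 5500 × 99.478489 = 547,131.6897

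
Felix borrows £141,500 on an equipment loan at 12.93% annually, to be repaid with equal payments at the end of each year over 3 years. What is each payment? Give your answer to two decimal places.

Annuity-PV factor = 2.363962; PMT = 141500 / 2.363962 = 59,857.1412

£59,857.14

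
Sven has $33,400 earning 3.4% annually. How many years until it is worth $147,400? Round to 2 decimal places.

44.40 years

n = ln(147400/33400) / ln(1+0.034) = ln(4.41317) / 0.033435 = 44.4027 years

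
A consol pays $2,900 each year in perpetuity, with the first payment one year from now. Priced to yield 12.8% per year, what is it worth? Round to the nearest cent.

$22,656.25

PV = C/r = 2900/0.128 = 22,656.2500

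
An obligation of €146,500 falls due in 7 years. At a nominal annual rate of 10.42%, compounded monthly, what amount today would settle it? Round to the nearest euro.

Periodic rate i = 0.1042/12 = 0.00868333; n = 7 × 12 = 84 periods.
PV = FV·(1+i)^(−n) = 146,500 × 0.483719 = 70,864.8135

€70,865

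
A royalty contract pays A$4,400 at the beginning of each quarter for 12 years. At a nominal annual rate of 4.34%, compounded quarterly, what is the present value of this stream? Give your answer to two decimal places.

With 4 periods per year: i = 0.01085, n = 48.
PV = PMT · [1 − (1+i)^(−n)] / i × (1+i) = 4400 · 37.665687 = 165,729.0241
(annuity-due: payments at period start, so ×(1+i).)

A$165,729.02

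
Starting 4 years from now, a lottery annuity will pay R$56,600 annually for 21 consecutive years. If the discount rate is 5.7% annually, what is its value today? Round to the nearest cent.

Value one period before first payment (t=3): 56600 × [1 − (1+0.057)^(−21)] / 0.057 = 56600 × 12.066763 = 682,978.7813
PV₀ = 682,978.7813 / (1+0.057)^3 = 682,978.7813 / 1.180932 = 578,338.6932

R$578,338.69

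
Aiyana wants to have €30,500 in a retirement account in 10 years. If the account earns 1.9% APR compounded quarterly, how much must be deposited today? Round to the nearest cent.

With 4 periods per year: i = 0.00475, n = 40.
PV = 30,500 / (1 + 0.00475)^40 = 30,500 / 1.208706 = 25,233.6018

€25,233.60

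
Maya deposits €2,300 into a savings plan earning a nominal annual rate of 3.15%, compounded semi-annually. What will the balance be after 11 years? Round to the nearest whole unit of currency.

€3,244

i = 0.0315/2 = 0.01575 per half-year; n = 11·2 = 22.
FV = 2,300 × (1 + 0.01575)^22 = 3,243.6809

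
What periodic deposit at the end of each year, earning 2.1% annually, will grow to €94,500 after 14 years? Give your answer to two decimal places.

FV-annuity factor = 16.081196; PMT = 94500 / 16.081196 = 5,876.4285

€5,876.43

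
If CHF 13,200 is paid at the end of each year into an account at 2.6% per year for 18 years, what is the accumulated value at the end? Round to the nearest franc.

CHF 298,156

FV = 13200 × [(1+0.026)^18 − 1] / 0.026 = 13200 × 22.587545 = 298,155.5899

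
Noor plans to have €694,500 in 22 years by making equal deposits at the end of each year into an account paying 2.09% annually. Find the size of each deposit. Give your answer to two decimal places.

€25,187.95

PMT = 694500 / ( [(1+0.0209)^22 − 1] / 0.0209 ) = 694500 / 27.572705 = 25,187.9527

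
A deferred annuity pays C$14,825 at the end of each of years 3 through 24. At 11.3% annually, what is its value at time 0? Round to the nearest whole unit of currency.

PV at t=2 (ordinary 22-year annuity): 14825 × a(22|0.113) = 14825 × 8.010044 = 118,748.8953
Discount back 2 years: 118,748.8953 × (1+0.113)^(−2) = 118,748.8953 × 0.807253 = 95,860.4028

C$95,860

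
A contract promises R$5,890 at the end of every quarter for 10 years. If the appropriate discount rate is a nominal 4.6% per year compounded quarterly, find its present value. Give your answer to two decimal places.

R$187,997.08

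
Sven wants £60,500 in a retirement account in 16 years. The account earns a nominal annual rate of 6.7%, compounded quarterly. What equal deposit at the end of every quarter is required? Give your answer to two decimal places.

i = 0.067/4 = 0.01675 per quarter; n = 16·4 = 64.
FV-annuity factor = 113.157818; PMT = 60500 / 113.157818 = 534.6515

£534.65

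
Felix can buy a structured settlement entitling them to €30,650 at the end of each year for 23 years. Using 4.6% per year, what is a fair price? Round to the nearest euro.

PV = 30650 × [1 − (1+0.046)^(−23)] / 0.046 = 30650 × 14.012086 = 429,470.4280

€429,470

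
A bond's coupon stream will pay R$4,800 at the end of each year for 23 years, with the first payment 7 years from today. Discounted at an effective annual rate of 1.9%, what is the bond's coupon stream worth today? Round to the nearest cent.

Value one period before first payment (t=6): 4800 × [1 − (1+0.019)^(−23)] / 0.019 = 4800 × 18.493414 = 88,768.3893
PV₀ = 88,768.3893 / (1+0.019)^6 = 88,768.3893 / 1.119554 = 79,289.0539

R$79,289.05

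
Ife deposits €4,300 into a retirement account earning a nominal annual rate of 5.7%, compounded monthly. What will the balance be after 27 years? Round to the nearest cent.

Periodic rate i = 0.057/12 = 0.00475; n = 27 × 12 = 324 periods.
FV = PV·(1+i)^n = 4,300 × 4.642980 = 19,964.8141

€19,964.81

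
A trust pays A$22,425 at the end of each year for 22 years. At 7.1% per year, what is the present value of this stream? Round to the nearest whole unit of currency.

PV = 22425 × [1 − (1+0.071)^(−22)] / 0.071 = 22425 × 10.970115 = 246,004.8270

A$246,005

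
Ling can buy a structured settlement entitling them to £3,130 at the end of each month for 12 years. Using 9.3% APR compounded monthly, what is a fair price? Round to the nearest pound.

With 12 periods per year: i = 0.00775, n = 144.
PV = 3130 × [1 − (1+0.00775)^(−144)] / 0.00775 = 3130 × 86.580653 = 270,997.4441

£270,997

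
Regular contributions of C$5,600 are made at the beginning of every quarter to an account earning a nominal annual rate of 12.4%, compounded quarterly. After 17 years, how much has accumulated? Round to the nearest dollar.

Periodic rate i = 0.124/4 = 0.031; n = 17 × 4 = 68 periods.
FV = PMT · [(1+i)^n − 1] / i × (1+i) = 5600 · 231.888626 = 1,298,576.3055
Payments are at the start of each period, so multiply by (1+i).

C$1,298,576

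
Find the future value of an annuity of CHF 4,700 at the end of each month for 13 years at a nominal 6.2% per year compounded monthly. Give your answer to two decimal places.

With 12 periods per year: i = 0.00516667, n = 156.
FV = PMT · [(1+i)^n − 1] / i = 4700 · 238.895476 = 1,122,808.7365

CHF 1,122,808.74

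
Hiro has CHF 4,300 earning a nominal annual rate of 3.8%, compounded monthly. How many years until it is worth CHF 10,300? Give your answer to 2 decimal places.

23.02 years

Periodic rate i = 0.038/12 = 0.00316667.
n = ln(10300/4300) / ln(1+0.00316667) = ln(2.39535) / 0.003162 = 276.2878 months
= 276.2878/12 years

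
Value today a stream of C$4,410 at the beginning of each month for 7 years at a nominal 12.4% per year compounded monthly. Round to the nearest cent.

C$249,369.25

Periodic rate i = 0.124/12 = 0.0103333; n = 7 × 12 = 84 periods.
PV = PMT · [1 − (1+i)^(−n)] / i × (1+i) = 4410 · 56.546315 = 249,369.2508
(annuity-due: payments at period start, so ×(1+i).)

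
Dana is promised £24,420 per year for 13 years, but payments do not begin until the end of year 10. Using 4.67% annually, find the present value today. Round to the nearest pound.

£155,184

Value one period before first payment (t=9): 24420 × [1 − (1+0.0467)^(−13)] / 0.0467 = 24420 × 9.583019 = 234,017.3124
PV₀ = 234,017.3124 / (1+0.0467)^9 = 234,017.3124 / 1.507995 = 155,184.3673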